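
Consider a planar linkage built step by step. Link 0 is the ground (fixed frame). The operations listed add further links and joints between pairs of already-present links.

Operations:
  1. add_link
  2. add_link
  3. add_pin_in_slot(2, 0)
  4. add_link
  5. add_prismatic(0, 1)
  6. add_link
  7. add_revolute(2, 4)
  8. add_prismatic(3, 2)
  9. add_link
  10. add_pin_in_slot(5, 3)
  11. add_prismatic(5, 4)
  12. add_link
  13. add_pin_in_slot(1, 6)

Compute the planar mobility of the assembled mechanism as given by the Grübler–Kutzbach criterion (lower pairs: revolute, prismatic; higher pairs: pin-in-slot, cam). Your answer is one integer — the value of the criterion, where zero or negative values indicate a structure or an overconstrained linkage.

[1;0;0] (link 0 is ground)
L+ [2;0;0]
L+ [3;0;0]
PS(2,0)∈J2 [3;0;1]
L+ [4;0;1]
P(0,1)∈J1 [4;1;1]
L+ [5;1;1]
R(2,4)∈J1 [5;2;1]
P(3,2)∈J1 [5;3;1]
L+ [6;3;1]
PS(5,3)∈J2 [6;3;2]
P(5,4)∈J1 [6;4;2]
L+ [7;4;2]
PS(1,6)∈J2 [7;4;3]
mobility = 18 − 8 − 3 = 7

M = 7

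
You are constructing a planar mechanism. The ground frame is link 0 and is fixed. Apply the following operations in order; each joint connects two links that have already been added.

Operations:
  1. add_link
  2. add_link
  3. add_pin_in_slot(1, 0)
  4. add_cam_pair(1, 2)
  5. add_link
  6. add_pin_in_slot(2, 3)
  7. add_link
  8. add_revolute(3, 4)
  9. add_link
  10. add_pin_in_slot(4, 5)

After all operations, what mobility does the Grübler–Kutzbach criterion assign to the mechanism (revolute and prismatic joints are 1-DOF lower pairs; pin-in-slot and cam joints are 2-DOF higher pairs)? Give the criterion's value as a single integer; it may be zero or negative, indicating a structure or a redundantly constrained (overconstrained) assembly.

M = 9

ground; <1,0,0>
#1 <2,0,0>
#2 <3,0,0>
PS:1↔0 J2 <3,0,1>
C:1↔2 J2 <3,0,2>
#3 <4,0,2>
PS:2↔3 J2 <4,0,3>
#4 <5,0,3>
R:3↔4 J1 <5,1,3>
#5 <6,1,3>
PS:4↔5 J2 <6,1,4>
3×5 − 2×1 − 1×4 = 9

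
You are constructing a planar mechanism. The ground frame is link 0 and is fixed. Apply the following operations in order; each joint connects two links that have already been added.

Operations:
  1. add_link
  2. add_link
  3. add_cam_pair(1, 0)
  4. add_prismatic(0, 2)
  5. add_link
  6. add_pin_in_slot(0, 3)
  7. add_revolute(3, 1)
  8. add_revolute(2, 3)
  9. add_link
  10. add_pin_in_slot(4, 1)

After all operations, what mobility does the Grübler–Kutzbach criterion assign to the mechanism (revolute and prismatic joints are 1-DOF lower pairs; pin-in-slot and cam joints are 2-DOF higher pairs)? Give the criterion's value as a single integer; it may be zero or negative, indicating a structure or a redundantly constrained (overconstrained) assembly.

(L,J1,J2)=(1,0,0); link0 fixed
link1: (2,0,0)
link2: (3,0,0)
C 1-0 [J2]: (3,0,1)
P 0-2 [J1]: (3,1,1)
link3: (4,1,1)
PS 0-3 [J2]: (4,1,2)
R 3-1 [J1]: (4,2,2)
R 2-3 [J1]: (4,3,2)
link4: (5,3,2)
PS 4-1 [J2]: (5,3,3)
Grübler: 3·4 − 2·3 − 3 = 3

M = 3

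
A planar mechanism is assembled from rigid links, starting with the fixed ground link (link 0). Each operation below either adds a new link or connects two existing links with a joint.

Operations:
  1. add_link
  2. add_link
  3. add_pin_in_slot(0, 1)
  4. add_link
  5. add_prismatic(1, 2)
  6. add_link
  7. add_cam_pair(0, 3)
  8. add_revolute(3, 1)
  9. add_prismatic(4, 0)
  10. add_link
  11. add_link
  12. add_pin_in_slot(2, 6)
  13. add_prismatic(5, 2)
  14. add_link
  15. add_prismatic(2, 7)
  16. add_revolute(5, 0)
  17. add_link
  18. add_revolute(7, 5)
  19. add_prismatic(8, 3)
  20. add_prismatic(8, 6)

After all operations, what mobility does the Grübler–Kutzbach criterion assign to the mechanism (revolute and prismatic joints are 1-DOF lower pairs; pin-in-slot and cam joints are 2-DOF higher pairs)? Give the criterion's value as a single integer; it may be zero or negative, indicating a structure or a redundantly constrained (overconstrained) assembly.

ground; <1,0,0>
#1 <2,0,0>
#2 <3,0,0>
PS:0↔1 J2 <3,0,1>
#3 <4,0,1>
P:1↔2 J1 <4,1,1>
#4 <5,1,1>
C:0↔3 J2 <5,1,2>
R:3↔1 J1 <5,2,2>
P:4↔0 J1 <5,3,2>
#5 <6,3,2>
#6 <7,3,2>
PS:2↔6 J2 <7,3,3>
P:5↔2 J1 <7,4,3>
#7 <8,4,3>
P:2↔7 J1 <8,5,3>
R:5↔0 J1 <8,6,3>
#8 <9,6,3>
R:7↔5 J1 <9,7,3>
P:8↔3 J1 <9,8,3>
P:8↔6 J1 <9,9,3>
3×8 − 2×9 − 1×3 = 3

M = 3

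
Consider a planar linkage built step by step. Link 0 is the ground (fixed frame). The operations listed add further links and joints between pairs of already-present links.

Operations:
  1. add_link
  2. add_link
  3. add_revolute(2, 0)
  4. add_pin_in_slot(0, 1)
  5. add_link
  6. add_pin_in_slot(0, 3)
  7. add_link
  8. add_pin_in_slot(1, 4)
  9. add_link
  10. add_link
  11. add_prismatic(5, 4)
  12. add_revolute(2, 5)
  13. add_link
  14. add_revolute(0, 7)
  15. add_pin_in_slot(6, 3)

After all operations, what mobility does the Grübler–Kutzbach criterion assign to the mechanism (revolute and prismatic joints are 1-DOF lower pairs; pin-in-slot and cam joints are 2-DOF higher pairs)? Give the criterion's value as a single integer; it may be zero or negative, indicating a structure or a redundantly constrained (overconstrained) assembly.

link 0 = ground. State L|J1|J2 = 1|0|0
+link1  2|0|0
+link2  3|0|0
R(2,0) f=1→J1  3|1|0
PS(0,1) f=2→J2  3|1|1
+link3  4|1|1
PS(0,3) f=2→J2  4|1|2
+link4  5|1|2
PS(1,4) f=2→J2  5|1|3
+link5  6|1|3
+link6  7|1|3
P(5,4) f=1→J1  7|2|3
R(2,5) f=1→J1  7|3|3
+link7  8|3|3
R(0,7) f=1→J1  8|4|3
PS(6,3) f=2→J2  8|4|4
M = 3(8−1)−2·4−4 = 21−8−4 = 9

M = 9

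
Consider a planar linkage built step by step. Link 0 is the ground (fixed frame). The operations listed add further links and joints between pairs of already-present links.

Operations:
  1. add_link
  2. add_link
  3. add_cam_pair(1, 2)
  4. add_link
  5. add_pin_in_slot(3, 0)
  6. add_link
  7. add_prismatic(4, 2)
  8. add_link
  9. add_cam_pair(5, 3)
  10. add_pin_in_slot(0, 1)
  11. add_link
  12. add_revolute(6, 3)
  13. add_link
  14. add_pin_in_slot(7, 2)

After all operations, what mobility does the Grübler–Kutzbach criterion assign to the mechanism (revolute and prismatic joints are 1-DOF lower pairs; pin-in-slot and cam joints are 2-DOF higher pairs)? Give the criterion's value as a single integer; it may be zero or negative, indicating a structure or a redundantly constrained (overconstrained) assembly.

M = 12

(L,J1,J2)=(1,0,0); link0 fixed
link1: (2,0,0)
link2: (3,0,0)
C 1-2 [J2]: (3,0,1)
link3: (4,0,1)
PS 3-0 [J2]: (4,0,2)
link4: (5,0,2)
P 4-2 [J1]: (5,1,2)
link5: (6,1,2)
C 5-3 [J2]: (6,1,3)
PS 0-1 [J2]: (6,1,4)
link6: (7,1,4)
R 6-3 [J1]: (7,2,4)
link7: (8,2,4)
PS 7-2 [J2]: (8,2,5)
Grübler: 3·7 − 2·2 − 5 = 12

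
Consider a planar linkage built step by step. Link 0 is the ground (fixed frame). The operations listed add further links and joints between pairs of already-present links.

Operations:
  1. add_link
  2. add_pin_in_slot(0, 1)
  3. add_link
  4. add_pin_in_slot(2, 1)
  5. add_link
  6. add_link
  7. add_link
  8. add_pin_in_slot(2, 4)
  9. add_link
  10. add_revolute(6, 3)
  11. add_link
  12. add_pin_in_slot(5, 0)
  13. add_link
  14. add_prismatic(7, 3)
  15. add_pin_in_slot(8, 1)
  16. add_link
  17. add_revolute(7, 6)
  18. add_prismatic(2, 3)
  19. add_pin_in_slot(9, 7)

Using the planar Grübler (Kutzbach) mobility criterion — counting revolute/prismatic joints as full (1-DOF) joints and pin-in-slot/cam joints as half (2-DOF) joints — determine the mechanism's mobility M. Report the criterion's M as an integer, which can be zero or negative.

M = 13

[1;0;0] (link 0 is ground)
L+ [2;0;0]
PS(0,1)∈J2 [2;0;1]
L+ [3;0;1]
PS(2,1)∈J2 [3;0;2]
L+ [4;0;2]
L+ [5;0;2]
L+ [6;0;2]
PS(2,4)∈J2 [6;0;3]
L+ [7;0;3]
R(6,3)∈J1 [7;1;3]
L+ [8;1;3]
PS(5,0)∈J2 [8;1;4]
L+ [9;1;4]
P(7,3)∈J1 [9;2;4]
PS(8,1)∈J2 [9;2;5]
L+ [10;2;5]
R(7,6)∈J1 [10;3;5]
P(2,3)∈J1 [10;4;5]
PS(9,7)∈J2 [10;4;6]
mobility = 27 − 8 − 6 = 13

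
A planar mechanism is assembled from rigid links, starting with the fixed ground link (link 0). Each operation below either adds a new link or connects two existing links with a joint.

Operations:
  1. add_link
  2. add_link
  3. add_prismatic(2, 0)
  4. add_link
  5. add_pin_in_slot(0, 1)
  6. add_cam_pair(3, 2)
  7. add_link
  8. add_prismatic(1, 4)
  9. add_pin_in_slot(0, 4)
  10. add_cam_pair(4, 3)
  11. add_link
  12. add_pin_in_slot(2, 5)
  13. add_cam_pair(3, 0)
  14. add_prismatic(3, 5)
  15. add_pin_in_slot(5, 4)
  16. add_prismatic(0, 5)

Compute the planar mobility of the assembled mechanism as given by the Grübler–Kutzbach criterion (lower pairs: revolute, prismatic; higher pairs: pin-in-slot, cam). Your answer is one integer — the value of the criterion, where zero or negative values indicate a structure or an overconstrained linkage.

M = 0

[1;0;0] (link 0 is ground)
L+ [2;0;0]
L+ [3;0;0]
P(2,0)∈J1 [3;1;0]
L+ [4;1;0]
PS(0,1)∈J2 [4;1;1]
C(3,2)∈J2 [4;1;2]
L+ [5;1;2]
P(1,4)∈J1 [5;2;2]
PS(0,4)∈J2 [5;2;3]
C(4,3)∈J2 [5;2;4]
L+ [6;2;4]
PS(2,5)∈J2 [6;2;5]
C(3,0)∈J2 [6;2;6]
P(3,5)∈J1 [6;3;6]
PS(5,4)∈J2 [6;3;7]
P(0,5)∈J1 [6;4;7]
mobility = 15 − 8 − 7 = 0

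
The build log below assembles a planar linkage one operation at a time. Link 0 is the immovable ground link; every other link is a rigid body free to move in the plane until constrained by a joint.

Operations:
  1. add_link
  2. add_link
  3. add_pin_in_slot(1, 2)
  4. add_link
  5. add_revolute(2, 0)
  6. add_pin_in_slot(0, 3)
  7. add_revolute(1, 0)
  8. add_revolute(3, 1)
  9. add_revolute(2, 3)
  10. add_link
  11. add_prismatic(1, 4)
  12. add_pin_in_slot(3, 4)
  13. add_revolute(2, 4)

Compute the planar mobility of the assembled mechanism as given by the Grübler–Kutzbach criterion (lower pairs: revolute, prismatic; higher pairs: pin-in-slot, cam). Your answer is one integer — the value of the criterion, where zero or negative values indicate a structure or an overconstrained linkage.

L=1 J1=0 J2=0
add link → L=2 J1=0 J2=0
add link → L=3 J1=0 J2=0
PS@1,2 dof=2 J2 → L=3 J1=0 J2=1
add link → L=4 J1=0 J2=1
R@2,0 dof=1 J1 → L=4 J1=1 J2=1
PS@0,3 dof=2 J2 → L=4 J1=1 J2=2
R@1,0 dof=1 J1 → L=4 J1=2 J2=2
R@3,1 dof=1 J1 → L=4 J1=3 J2=2
R@2,3 dof=1 J1 → L=4 J1=4 J2=2
add link → L=5 J1=4 J2=2
P@1,4 dof=1 J1 → L=5 J1=5 J2=2
PS@3,4 dof=2 J2 → L=5 J1=5 J2=3
R@2,4 dof=1 J1 → L=5 J1=6 J2=3
M=3(L−1)−2J1−J2=3·4−2·6−3=-3

M = -3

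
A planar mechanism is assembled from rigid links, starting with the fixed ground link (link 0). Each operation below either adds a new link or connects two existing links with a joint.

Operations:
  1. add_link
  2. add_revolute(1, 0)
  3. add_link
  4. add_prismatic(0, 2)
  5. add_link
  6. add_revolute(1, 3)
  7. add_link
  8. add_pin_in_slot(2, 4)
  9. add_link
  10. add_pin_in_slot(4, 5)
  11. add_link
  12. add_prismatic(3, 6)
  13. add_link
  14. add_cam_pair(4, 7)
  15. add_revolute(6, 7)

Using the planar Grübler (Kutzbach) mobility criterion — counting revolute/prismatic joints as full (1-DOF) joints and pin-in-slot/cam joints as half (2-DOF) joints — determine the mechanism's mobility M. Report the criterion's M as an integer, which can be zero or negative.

ground; <1,0,0>
#1 <2,0,0>
R:1↔0 J1 <2,1,0>
#2 <3,1,0>
P:0↔2 J1 <3,2,0>
#3 <4,2,0>
R:1↔3 J1 <4,3,0>
#4 <5,3,0>
PS:2↔4 J2 <5,3,1>
#5 <6,3,1>
PS:4↔5 J2 <6,3,2>
#6 <7,3,2>
P:3↔6 J1 <7,4,2>
#7 <8,4,2>
C:4↔7 J2 <8,4,3>
R:6↔7 J1 <8,5,3>
3×7 − 2×5 − 1×3 = 8

M = 8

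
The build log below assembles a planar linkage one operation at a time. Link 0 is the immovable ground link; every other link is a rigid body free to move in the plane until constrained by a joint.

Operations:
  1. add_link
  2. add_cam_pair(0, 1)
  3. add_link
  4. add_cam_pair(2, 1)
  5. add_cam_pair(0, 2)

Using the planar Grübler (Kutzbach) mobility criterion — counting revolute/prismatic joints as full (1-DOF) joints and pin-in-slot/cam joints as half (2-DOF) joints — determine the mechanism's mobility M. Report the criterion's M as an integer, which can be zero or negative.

ground; <1,0,0>
#1 <2,0,0>
C:0↔1 J2 <2,0,1>
#2 <3,0,1>
C:2↔1 J2 <3,0,2>
C:0↔2 J2 <3,0,3>
3×2 − 2×0 − 1×3 = 3

M = 3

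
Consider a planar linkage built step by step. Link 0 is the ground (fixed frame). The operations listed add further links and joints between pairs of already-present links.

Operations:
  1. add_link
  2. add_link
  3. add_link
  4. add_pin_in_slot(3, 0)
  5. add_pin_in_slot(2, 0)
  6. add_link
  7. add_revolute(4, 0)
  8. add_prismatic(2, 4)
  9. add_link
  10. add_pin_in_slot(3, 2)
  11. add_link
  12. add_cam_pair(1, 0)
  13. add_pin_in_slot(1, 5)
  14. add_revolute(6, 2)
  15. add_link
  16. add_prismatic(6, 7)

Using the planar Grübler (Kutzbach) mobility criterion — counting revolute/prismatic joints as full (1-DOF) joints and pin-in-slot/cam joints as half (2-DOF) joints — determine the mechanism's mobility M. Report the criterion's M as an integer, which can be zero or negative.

M = 8

L=1 J1=0 J2=0
add link → L=2 J1=0 J2=0
add link → L=3 J1=0 J2=0
add link → L=4 J1=0 J2=0
PS@3,0 dof=2 J2 → L=4 J1=0 J2=1
PS@2,0 dof=2 J2 → L=4 J1=0 J2=2
add link → L=5 J1=0 J2=2
R@4,0 dof=1 J1 → L=5 J1=1 J2=2
P@2,4 dof=1 J1 → L=5 J1=2 J2=2
add link → L=6 J1=2 J2=2
PS@3,2 dof=2 J2 → L=6 J1=2 J2=3
add link → L=7 J1=2 J2=3
C@1,0 dof=2 J2 → L=7 J1=2 J2=4
PS@1,5 dof=2 J2 → L=7 J1=2 J2=5
R@6,2 dof=1 J1 → L=7 J1=3 J2=5
add link → L=8 J1=3 J2=5
P@6,7 dof=1 J1 → L=8 J1=4 J2=5
M=3(L−1)−2J1−J2=3·7−2·4−5=8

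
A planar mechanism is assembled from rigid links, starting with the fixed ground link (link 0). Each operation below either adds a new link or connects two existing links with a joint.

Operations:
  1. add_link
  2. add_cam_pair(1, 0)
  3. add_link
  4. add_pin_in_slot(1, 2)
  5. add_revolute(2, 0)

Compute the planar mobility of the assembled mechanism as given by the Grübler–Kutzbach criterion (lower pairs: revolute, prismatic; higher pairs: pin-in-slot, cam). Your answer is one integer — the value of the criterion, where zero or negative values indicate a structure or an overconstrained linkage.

M = 2

link 0 = ground. State L|J1|J2 = 1|0|0
+link1  2|0|0
C(1,0) f=2→J2  2|0|1
+link2  3|0|1
PS(1,2) f=2→J2  3|0|2
R(2,0) f=1→J1  3|1|2
M = 3(3−1)−2·1−2 = 6−2−2 = 2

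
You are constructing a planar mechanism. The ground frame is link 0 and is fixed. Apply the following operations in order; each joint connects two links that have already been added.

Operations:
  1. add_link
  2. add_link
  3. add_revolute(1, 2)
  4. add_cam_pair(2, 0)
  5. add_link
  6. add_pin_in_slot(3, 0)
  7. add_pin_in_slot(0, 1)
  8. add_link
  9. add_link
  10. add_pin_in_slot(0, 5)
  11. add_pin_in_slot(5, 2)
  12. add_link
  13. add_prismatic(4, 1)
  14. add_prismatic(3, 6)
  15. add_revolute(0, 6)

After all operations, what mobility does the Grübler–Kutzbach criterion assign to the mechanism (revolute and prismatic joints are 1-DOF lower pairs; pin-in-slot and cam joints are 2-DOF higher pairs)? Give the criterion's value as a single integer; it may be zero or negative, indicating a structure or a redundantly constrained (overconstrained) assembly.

M = 5

[1;0;0] (link 0 is ground)
L+ [2;0;0]
L+ [3;0;0]
R(1,2)∈J1 [3;1;0]
C(2,0)∈J2 [3;1;1]
L+ [4;1;1]
PS(3,0)∈J2 [4;1;2]
PS(0,1)∈J2 [4;1;3]
L+ [5;1;3]
L+ [6;1;3]
PS(0,5)∈J2 [6;1;4]
PS(5,2)∈J2 [6;1;5]
L+ [7;1;5]
P(4,1)∈J1 [7;2;5]
P(3,6)∈J1 [7;3;5]
R(0,6)∈J1 [7;4;5]
mobility = 18 − 8 − 5 = 5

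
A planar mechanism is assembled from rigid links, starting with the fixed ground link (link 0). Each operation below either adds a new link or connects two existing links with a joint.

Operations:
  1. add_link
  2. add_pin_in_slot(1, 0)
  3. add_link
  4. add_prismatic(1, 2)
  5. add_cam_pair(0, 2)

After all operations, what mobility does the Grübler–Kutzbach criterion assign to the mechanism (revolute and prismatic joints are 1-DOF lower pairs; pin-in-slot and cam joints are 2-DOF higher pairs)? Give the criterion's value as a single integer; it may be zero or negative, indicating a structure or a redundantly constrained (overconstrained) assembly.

M = 2

link 0 = ground. State L|J1|J2 = 1|0|0
+link1  2|0|0
PS(1,0) f=2→J2  2|0|1
+link2  3|0|1
P(1,2) f=1→J1  3|1|1
C(0,2) f=2→J2  3|1|2
M = 3(3−1)−2·1−2 = 6−2−2 = 2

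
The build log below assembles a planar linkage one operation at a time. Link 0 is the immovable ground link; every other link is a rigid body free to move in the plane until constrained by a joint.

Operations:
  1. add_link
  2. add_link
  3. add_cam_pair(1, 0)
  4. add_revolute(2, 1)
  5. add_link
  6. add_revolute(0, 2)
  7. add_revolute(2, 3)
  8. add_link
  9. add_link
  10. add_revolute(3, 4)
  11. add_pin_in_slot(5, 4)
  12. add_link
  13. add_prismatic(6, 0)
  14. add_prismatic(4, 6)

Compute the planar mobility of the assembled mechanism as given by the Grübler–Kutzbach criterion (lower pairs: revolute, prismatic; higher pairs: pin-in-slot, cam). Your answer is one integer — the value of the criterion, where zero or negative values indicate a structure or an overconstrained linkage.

M = 4

[1;0;0] (link 0 is ground)
L+ [2;0;0]
L+ [3;0;0]
C(1,0)∈J2 [3;0;1]
R(2,1)∈J1 [3;1;1]
L+ [4;1;1]
R(0,2)∈J1 [4;2;1]
R(2,3)∈J1 [4;3;1]
L+ [5;3;1]
L+ [6;3;1]
R(3,4)∈J1 [6;4;1]
PS(5,4)∈J2 [6;4;2]
L+ [7;4;2]
P(6,0)∈J1 [7;5;2]
P(4,6)∈J1 [7;6;2]
mobility = 18 − 12 − 2 = 4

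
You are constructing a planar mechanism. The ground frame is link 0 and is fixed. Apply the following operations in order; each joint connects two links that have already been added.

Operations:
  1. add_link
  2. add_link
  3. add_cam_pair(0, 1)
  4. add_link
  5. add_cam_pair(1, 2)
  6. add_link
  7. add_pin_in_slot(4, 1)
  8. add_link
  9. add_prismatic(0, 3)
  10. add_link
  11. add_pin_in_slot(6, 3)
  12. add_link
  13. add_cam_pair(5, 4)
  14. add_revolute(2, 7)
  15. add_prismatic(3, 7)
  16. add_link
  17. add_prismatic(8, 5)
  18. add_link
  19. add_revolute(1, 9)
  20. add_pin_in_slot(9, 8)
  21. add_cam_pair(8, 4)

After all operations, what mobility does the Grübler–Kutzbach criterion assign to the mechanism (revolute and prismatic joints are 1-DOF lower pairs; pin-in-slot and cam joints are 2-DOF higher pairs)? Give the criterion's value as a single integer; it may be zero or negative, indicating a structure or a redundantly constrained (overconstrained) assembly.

(L,J1,J2)=(1,0,0); link0 fixed
link1: (2,0,0)
link2: (3,0,0)
C 0-1 [J2]: (3,0,1)
link3: (4,0,1)
C 1-2 [J2]: (4,0,2)
link4: (5,0,2)
PS 4-1 [J2]: (5,0,3)
link5: (6,0,3)
P 0-3 [J1]: (6,1,3)
link6: (7,1,3)
PS 6-3 [J2]: (7,1,4)
link7: (8,1,4)
C 5-4 [J2]: (8,1,5)
R 2-7 [J1]: (8,2,5)
P 3-7 [J1]: (8,3,5)
link8: (9,3,5)
P 8-5 [J1]: (9,4,5)
link9: (10,4,5)
R 1-9 [J1]: (10,5,5)
PS 9-8 [J2]: (10,5,6)
C 8-4 [J2]: (10,5,7)
Grübler: 3·9 − 2·5 − 7 = 10

M = 10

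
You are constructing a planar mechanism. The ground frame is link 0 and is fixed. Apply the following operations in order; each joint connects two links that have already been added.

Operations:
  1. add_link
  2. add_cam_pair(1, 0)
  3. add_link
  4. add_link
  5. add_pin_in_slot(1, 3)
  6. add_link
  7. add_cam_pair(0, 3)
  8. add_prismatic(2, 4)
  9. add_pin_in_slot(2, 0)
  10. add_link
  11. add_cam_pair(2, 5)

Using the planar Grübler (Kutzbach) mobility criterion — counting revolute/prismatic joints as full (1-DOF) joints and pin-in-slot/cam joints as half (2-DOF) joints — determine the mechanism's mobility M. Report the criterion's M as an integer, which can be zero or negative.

M = 8

ground; <1,0,0>
#1 <2,0,0>
C:1↔0 J2 <2,0,1>
#2 <3,0,1>
#3 <4,0,1>
PS:1↔3 J2 <4,0,2>
#4 <5,0,2>
C:0↔3 J2 <5,0,3>
P:2↔4 J1 <5,1,3>
PS:2↔0 J2 <5,1,4>
#5 <6,1,4>
C:2↔5 J2 <6,1,5>
3×5 − 2×1 − 1×5 = 8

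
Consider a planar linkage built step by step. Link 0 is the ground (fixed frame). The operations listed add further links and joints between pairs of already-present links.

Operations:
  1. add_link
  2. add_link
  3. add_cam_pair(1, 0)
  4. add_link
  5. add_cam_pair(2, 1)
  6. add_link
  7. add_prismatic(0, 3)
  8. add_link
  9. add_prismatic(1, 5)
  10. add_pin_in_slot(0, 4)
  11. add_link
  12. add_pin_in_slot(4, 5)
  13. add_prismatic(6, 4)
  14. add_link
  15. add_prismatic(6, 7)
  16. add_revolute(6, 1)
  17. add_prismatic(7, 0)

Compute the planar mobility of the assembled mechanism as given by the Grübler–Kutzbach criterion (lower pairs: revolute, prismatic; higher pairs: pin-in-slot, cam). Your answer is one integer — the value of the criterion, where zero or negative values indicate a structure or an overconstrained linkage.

[1;0;0] (link 0 is ground)
L+ [2;0;0]
L+ [3;0;0]
C(1,0)∈J2 [3;0;1]
L+ [4;0;1]
C(2,1)∈J2 [4;0;2]
L+ [5;0;2]
P(0,3)∈J1 [5;1;2]
L+ [6;1;2]
P(1,5)∈J1 [6;2;2]
PS(0,4)∈J2 [6;2;3]
L+ [7;2;3]
PS(4,5)∈J2 [7;2;4]
P(6,4)∈J1 [7;3;4]
L+ [8;3;4]
P(6,7)∈J1 [8;4;4]
R(6,1)∈J1 [8;5;4]
P(7,0)∈J1 [8;6;4]
mobility = 21 − 12 − 4 = 5

M = 5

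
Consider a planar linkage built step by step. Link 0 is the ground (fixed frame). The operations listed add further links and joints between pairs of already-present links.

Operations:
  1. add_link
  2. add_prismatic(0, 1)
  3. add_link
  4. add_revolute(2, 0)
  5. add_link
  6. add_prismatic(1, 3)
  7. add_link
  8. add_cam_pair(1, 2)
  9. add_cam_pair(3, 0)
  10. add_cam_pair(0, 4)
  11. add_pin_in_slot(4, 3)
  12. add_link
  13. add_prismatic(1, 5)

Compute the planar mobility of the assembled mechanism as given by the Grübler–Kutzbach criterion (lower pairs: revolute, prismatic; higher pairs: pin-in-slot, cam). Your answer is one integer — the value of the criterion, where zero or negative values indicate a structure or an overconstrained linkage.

M = 3

[1;0;0] (link 0 is ground)
L+ [2;0;0]
P(0,1)∈J1 [2;1;0]
L+ [3;1;0]
R(2,0)∈J1 [3;2;0]
L+ [4;2;0]
P(1,3)∈J1 [4;3;0]
L+ [5;3;0]
C(1,2)∈J2 [5;3;1]
C(3,0)∈J2 [5;3;2]
C(0,4)∈J2 [5;3;3]
PS(4,3)∈J2 [5;3;4]
L+ [6;3;4]
P(1,5)∈J1 [6;4;4]
mobility = 15 − 8 − 4 = 3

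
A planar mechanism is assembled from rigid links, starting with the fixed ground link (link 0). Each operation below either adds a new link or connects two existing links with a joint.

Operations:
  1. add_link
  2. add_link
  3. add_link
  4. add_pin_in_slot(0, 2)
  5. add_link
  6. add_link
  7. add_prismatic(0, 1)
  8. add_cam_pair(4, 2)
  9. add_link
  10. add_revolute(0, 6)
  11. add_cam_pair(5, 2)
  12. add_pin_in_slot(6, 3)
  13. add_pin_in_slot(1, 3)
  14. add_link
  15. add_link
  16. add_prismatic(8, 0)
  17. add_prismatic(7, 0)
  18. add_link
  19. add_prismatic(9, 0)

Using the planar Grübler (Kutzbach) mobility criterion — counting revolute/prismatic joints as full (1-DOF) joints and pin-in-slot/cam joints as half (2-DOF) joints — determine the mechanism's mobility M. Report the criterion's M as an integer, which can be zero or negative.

M = 12

link 0 = ground. State L|J1|J2 = 1|0|0
+link1  2|0|0
+link2  3|0|0
+link3  4|0|0
PS(0,2) f=2→J2  4|0|1
+link4  5|0|1
+link5  6|0|1
P(0,1) f=1→J1  6|1|1
C(4,2) f=2→J2  6|1|2
+link6  7|1|2
R(0,6) f=1→J1  7|2|2
C(5,2) f=2→J2  7|2|3
PS(6,3) f=2→J2  7|2|4
PS(1,3) f=2→J2  7|2|5
+link7  8|2|5
+link8  9|2|5
P(8,0) f=1→J1  9|3|5
P(7,0) f=1→J1  9|4|5
+link9  10|4|5
P(9,0) f=1→J1  10|5|5
M = 3(10−1)−2·5−5 = 27−10−5 = 12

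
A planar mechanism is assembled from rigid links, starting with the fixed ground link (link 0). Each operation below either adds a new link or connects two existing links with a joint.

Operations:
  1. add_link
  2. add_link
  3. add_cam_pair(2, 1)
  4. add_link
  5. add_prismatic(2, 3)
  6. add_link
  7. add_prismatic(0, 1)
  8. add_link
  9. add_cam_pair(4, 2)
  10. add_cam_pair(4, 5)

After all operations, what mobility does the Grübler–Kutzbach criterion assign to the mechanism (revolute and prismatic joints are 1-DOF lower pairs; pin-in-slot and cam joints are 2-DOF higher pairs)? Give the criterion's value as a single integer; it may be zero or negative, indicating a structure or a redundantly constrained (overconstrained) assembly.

(L,J1,J2)=(1,0,0); link0 fixed
link1: (2,0,0)
link2: (3,0,0)
C 2-1 [J2]: (3,0,1)
link3: (4,0,1)
P 2-3 [J1]: (4,1,1)
link4: (5,1,1)
P 0-1 [J1]: (5,2,1)
link5: (6,2,1)
C 4-2 [J2]: (6,2,2)
C 4-5 [J2]: (6,2,3)
Grübler: 3·5 − 2·2 − 3 = 8

M = 8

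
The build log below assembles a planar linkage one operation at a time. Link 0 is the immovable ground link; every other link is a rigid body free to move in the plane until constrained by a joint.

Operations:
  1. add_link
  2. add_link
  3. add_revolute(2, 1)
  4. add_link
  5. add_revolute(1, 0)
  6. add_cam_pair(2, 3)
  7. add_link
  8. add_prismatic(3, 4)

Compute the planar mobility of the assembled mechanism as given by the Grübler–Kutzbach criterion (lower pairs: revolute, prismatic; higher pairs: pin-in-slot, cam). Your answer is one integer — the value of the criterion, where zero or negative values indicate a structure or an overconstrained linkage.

(L,J1,J2)=(1,0,0); link0 fixed
link1: (2,0,0)
link2: (3,0,0)
R 2-1 [J1]: (3,1,0)
link3: (4,1,0)
R 1-0 [J1]: (4,2,0)
C 2-3 [J2]: (4,2,1)
link4: (5,2,1)
P 3-4 [J1]: (5,3,1)
Grübler: 3·4 − 2·3 − 1 = 5

M = 5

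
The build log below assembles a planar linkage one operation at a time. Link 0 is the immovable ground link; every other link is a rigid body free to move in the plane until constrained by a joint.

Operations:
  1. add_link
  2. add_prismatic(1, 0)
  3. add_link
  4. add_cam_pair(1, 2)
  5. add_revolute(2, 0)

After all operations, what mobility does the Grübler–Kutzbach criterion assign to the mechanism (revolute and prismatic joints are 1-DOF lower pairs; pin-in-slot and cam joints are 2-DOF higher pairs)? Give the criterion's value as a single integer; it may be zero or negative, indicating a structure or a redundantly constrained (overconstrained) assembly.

L=1 J1=0 J2=0
add link → L=2 J1=0 J2=0
P@1,0 dof=1 J1 → L=2 J1=1 J2=0
add link → L=3 J1=1 J2=0
C@1,2 dof=2 J2 → L=3 J1=1 J2=1
R@2,0 dof=1 J1 → L=3 J1=2 J2=1
M=3(L−1)−2J1−J2=3·2−2·2−1=1

M = 1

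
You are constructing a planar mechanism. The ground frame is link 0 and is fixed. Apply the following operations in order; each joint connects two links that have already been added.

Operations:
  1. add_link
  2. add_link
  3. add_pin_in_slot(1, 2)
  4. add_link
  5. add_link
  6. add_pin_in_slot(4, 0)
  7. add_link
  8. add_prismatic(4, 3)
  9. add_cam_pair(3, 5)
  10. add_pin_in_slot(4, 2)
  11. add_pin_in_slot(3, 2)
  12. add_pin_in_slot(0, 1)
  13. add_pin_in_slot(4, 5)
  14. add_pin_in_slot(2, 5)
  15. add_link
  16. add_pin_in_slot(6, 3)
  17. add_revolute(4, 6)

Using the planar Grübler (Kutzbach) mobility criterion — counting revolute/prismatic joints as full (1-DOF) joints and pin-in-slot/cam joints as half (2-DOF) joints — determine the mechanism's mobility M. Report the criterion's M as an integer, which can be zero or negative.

M = 5

ground; <1,0,0>
#1 <2,0,0>
#2 <3,0,0>
PS:1↔2 J2 <3,0,1>
#3 <4,0,1>
#4 <5,0,1>
PS:4↔0 J2 <5,0,2>
#5 <6,0,2>
P:4↔3 J1 <6,1,2>
C:3↔5 J2 <6,1,3>
PS:4↔2 J2 <6,1,4>
PS:3↔2 J2 <6,1,5>
PS:0↔1 J2 <6,1,6>
PS:4↔5 J2 <6,1,7>
PS:2↔5 J2 <6,1,8>
#6 <7,1,8>
PS:6↔3 J2 <7,1,9>
R:4↔6 J1 <7,2,9>
3×6 − 2×2 − 1×9 = 5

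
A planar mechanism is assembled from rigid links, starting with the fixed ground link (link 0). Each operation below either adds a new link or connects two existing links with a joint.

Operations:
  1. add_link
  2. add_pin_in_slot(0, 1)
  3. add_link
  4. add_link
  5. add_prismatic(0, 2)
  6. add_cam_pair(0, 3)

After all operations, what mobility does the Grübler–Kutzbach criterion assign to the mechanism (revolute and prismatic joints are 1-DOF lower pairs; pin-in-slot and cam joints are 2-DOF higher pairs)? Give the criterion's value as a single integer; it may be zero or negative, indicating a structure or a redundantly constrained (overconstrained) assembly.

M = 5

link 0 = ground. State L|J1|J2 = 1|0|0
+link1  2|0|0
PS(0,1) f=2→J2  2|0|1
+link2  3|0|1
+link3  4|0|1
P(0,2) f=1→J1  4|1|1
C(0,3) f=2→J2  4|1|2
M = 3(4−1)−2·1−2 = 9−2−2 = 5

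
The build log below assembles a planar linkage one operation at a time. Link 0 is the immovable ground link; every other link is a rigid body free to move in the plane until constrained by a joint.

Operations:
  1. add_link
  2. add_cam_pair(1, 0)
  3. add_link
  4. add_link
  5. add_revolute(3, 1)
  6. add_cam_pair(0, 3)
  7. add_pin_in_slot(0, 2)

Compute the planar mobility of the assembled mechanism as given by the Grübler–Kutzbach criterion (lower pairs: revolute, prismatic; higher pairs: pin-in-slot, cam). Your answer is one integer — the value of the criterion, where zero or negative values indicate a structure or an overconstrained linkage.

(L,J1,J2)=(1,0,0); link0 fixed
link1: (2,0,0)
C 1-0 [J2]: (2,0,1)
link2: (3,0,1)
link3: (4,0,1)
R 3-1 [J1]: (4,1,1)
C 0-3 [J2]: (4,1,2)
PS 0-2 [J2]: (4,1,3)
Grübler: 3·3 − 2·1 − 3 = 4

M = 4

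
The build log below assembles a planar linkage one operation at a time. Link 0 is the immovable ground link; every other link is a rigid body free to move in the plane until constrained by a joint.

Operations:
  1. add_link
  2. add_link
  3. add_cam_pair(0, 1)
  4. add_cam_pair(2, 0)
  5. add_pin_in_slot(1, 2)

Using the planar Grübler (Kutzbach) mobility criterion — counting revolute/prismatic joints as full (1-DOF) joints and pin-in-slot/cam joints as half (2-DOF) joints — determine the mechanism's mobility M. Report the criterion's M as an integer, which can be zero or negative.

link 0 = ground. State L|J1|J2 = 1|0|0
+link1  2|0|0
+link2  3|0|0
C(0,1) f=2→J2  3|0|1
C(2,0) f=2→J2  3|0|2
PS(1,2) f=2→J2  3|0|3
M = 3(3−1)−2·0−3 = 6−0−3 = 3

M = 3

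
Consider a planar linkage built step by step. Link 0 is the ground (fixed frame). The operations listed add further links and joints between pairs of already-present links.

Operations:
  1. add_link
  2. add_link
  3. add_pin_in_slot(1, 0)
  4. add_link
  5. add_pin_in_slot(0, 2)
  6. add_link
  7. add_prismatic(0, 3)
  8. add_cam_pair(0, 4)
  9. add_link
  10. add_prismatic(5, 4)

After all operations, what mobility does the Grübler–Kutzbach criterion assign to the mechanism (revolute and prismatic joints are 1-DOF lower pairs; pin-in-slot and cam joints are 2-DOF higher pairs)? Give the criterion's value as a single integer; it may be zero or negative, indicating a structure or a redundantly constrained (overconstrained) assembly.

M = 8

ground; <1,0,0>
#1 <2,0,0>
#2 <3,0,0>
PS:1↔0 J2 <3,0,1>
#3 <4,0,1>
PS:0↔2 J2 <4,0,2>
#4 <5,0,2>
P:0↔3 J1 <5,1,2>
C:0↔4 J2 <5,1,3>
#5 <6,1,3>
P:5↔4 J1 <6,2,3>
3×5 − 2×2 − 1×3 = 8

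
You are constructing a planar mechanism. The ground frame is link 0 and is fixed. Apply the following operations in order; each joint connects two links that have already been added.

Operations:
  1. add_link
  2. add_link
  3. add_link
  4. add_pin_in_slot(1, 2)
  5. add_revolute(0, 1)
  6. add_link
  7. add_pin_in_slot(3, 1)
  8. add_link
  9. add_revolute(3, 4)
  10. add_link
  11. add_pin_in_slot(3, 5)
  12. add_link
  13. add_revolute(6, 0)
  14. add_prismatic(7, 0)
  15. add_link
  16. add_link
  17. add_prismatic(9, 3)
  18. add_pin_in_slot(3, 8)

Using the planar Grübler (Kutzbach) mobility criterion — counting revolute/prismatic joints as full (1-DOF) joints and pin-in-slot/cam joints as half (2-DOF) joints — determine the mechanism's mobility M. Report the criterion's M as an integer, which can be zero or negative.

M = 13

link 0 = ground. State L|J1|J2 = 1|0|0
+link1  2|0|0
+link2  3|0|0
+link3  4|0|0
PS(1,2) f=2→J2  4|0|1
R(0,1) f=1→J1  4|1|1
+link4  5|1|1
PS(3,1) f=2→J2  5|1|2
+link5  6|1|2
R(3,4) f=1→J1  6|2|2
+link6  7|2|2
PS(3,5) f=2→J2  7|2|3
+link7  8|2|3
R(6,0) f=1→J1  8|3|3
P(7,0) f=1→J1  8|4|3
+link8  9|4|3
+link9  10|4|3
P(9,3) f=1→J1  10|5|3
PS(3,8) f=2→J2  10|5|4
M = 3(10−1)−2·5−4 = 27−10−4 = 13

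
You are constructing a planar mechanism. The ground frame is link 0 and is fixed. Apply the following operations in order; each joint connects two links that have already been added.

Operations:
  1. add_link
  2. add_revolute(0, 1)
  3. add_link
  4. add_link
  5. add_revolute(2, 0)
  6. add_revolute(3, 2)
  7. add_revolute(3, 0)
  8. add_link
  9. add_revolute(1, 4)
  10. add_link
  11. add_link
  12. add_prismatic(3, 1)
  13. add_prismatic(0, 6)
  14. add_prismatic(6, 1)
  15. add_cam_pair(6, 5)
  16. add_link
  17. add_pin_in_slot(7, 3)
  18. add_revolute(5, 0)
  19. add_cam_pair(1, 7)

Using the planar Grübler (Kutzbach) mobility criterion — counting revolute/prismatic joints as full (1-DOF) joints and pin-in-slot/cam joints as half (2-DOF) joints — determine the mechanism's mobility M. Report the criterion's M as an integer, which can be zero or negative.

M = 0

[1;0;0] (link 0 is ground)
L+ [2;0;0]
R(0,1)∈J1 [2;1;0]
L+ [3;1;0]
L+ [4;1;0]
R(2,0)∈J1 [4;2;0]
R(3,2)∈J1 [4;3;0]
R(3,0)∈J1 [4;4;0]
L+ [5;4;0]
R(1,4)∈J1 [5;5;0]
L+ [6;5;0]
L+ [7;5;0]
P(3,1)∈J1 [7;6;0]
P(0,6)∈J1 [7;7;0]
P(6,1)∈J1 [7;8;0]
C(6,5)∈J2 [7;8;1]
L+ [8;8;1]
PS(7,3)∈J2 [8;8;2]
R(5,0)∈J1 [8;9;2]
C(1,7)∈J2 [8;9;3]
mobility = 21 − 18 − 3 = 0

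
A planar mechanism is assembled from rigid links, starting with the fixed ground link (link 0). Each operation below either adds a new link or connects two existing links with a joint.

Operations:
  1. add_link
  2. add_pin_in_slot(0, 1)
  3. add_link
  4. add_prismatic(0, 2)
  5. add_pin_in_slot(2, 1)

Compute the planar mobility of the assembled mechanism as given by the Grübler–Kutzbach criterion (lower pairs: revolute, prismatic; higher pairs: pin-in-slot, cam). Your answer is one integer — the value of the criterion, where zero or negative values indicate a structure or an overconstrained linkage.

M = 2

L=1 J1=0 J2=0
add link → L=2 J1=0 J2=0
PS@0,1 dof=2 J2 → L=2 J1=0 J2=1
add link → L=3 J1=0 J2=1
P@0,2 dof=1 J1 → L=3 J1=1 J2=1
PS@2,1 dof=2 J2 → L=3 J1=1 J2=2
M=3(L−1)−2J1−J2=3·2−2·1−2=2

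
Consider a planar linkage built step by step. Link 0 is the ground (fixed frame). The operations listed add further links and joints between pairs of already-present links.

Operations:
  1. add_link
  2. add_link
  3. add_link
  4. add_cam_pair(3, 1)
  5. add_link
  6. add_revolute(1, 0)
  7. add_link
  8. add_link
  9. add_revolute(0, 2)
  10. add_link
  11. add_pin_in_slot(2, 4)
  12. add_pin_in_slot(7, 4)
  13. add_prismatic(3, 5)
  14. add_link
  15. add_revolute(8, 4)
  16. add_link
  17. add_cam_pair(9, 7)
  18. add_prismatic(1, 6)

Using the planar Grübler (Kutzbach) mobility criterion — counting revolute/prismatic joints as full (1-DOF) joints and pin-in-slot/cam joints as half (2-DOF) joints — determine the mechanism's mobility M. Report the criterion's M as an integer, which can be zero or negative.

L=1 J1=0 J2=0
add link → L=2 J1=0 J2=0
add link → L=3 J1=0 J2=0
add link → L=4 J1=0 J2=0
C@3,1 dof=2 J2 → L=4 J1=0 J2=1
add link → L=5 J1=0 J2=1
R@1,0 dof=1 J1 → L=5 J1=1 J2=1
add link → L=6 J1=1 J2=1
add link → L=7 J1=1 J2=1
R@0,2 dof=1 J1 → L=7 J1=2 J2=1
add link → L=8 J1=2 J2=1
PS@2,4 dof=2 J2 → L=8 J1=2 J2=2
PS@7,4 dof=2 J2 → L=8 J1=2 J2=3
P@3,5 dof=1 J1 → L=8 J1=3 J2=3
add link → L=9 J1=3 J2=3
R@8,4 dof=1 J1 → L=9 J1=4 J2=3
add link → L=10 J1=4 J2=3
C@9,7 dof=2 J2 → L=10 J1=4 J2=4
P@1,6 dof=1 J1 → L=10 J1=5 J2=4
M=3(L−1)−2J1−J2=3·9−2·5−4=13

M = 13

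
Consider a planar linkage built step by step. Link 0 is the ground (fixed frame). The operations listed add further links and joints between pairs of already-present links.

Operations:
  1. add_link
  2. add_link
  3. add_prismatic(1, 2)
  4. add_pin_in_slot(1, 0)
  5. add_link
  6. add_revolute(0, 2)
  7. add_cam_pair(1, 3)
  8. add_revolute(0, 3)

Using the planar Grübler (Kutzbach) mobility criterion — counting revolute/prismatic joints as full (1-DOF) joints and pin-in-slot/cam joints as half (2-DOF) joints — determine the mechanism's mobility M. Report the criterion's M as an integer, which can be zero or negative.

(L,J1,J2)=(1,0,0); link0 fixed
link1: (2,0,0)
link2: (3,0,0)
P 1-2 [J1]: (3,1,0)
PS 1-0 [J2]: (3,1,1)
link3: (4,1,1)
R 0-2 [J1]: (4,2,1)
C 1-3 [J2]: (4,2,2)
R 0-3 [J1]: (4,3,2)
Grübler: 3·3 − 2·3 − 2 = 1

M = 1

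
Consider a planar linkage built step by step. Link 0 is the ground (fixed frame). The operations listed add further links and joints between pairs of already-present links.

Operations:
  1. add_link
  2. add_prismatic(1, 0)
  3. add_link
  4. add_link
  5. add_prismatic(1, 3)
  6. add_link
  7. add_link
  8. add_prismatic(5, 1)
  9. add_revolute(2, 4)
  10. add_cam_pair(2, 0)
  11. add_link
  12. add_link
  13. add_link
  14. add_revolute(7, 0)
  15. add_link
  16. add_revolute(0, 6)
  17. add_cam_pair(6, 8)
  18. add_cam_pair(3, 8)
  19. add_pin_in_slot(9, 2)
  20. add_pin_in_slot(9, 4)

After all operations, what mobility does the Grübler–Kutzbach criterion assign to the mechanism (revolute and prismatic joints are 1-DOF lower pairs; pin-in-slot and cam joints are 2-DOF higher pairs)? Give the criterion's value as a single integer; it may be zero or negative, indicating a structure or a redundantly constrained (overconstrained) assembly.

ground; <1,0,0>
#1 <2,0,0>
P:1↔0 J1 <2,1,0>
#2 <3,1,0>
#3 <4,1,0>
P:1↔3 J1 <4,2,0>
#4 <5,2,0>
#5 <6,2,0>
P:5↔1 J1 <6,3,0>
R:2↔4 J1 <6,4,0>
C:2↔0 J2 <6,4,1>
#6 <7,4,1>
#7 <8,4,1>
#8 <9,4,1>
R:7↔0 J1 <9,5,1>
#9 <10,5,1>
R:0↔6 J1 <10,6,1>
C:6↔8 J2 <10,6,2>
C:3↔8 J2 <10,6,3>
PS:9↔2 J2 <10,6,4>
PS:9↔4 J2 <10,6,5>
3×9 − 2×6 − 1×5 = 10

M = 10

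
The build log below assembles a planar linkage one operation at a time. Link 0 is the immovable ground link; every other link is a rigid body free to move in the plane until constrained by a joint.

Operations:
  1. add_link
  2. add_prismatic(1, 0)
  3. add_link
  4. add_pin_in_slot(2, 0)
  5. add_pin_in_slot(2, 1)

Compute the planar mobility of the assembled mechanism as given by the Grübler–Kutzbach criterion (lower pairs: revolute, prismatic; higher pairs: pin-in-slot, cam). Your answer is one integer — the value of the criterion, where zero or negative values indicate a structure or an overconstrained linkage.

ground; <1,0,0>
#1 <2,0,0>
P:1↔0 J1 <2,1,0>
#2 <3,1,0>
PS:2↔0 J2 <3,1,1>
PS:2↔1 J2 <3,1,2>
3×2 − 2×1 − 1×2 = 2

M = 2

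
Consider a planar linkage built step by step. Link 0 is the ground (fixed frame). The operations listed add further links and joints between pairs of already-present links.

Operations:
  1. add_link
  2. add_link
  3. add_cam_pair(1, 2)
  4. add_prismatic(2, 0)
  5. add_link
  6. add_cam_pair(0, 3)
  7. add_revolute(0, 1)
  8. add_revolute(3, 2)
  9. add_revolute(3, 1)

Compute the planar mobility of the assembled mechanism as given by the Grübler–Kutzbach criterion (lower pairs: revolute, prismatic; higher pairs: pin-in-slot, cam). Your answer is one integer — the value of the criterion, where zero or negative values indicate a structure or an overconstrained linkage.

M = -1

L=1 J1=0 J2=0
add link → L=2 J1=0 J2=0
add link → L=3 J1=0 J2=0
C@1,2 dof=2 J2 → L=3 J1=0 J2=1
P@2,0 dof=1 J1 → L=3 J1=1 J2=1
add link → L=4 J1=1 J2=1
C@0,3 dof=2 J2 → L=4 J1=1 J2=2
R@0,1 dof=1 J1 → L=4 J1=2 J2=2
R@3,2 dof=1 J1 → L=4 J1=3 J2=2
R@3,1 dof=1 J1 → L=4 J1=4 J2=2
M=3(L−1)−2J1−J2=3·3−2·4−2=-1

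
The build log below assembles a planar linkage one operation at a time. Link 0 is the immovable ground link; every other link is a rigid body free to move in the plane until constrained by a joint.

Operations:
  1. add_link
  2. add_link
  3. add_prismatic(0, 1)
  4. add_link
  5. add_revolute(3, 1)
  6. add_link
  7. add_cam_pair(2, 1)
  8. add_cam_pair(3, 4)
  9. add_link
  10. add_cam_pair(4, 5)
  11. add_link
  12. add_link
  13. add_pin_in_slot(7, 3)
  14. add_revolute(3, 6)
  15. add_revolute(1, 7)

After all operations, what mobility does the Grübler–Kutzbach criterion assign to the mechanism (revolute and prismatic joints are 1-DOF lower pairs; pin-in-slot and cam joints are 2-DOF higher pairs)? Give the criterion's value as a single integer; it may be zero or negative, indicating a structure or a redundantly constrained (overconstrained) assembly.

L=1 J1=0 J2=0
add link → L=2 J1=0 J2=0
add link → L=3 J1=0 J2=0
P@0,1 dof=1 J1 → L=3 J1=1 J2=0
add link → L=4 J1=1 J2=0
R@3,1 dof=1 J1 → L=4 J1=2 J2=0
add link → L=5 J1=2 J2=0
C@2,1 dof=2 J2 → L=5 J1=2 J2=1
C@3,4 dof=2 J2 → L=5 J1=2 J2=2
add link → L=6 J1=2 J2=2
C@4,5 dof=2 J2 → L=6 J1=2 J2=3
add link → L=7 J1=2 J2=3
add link → L=8 J1=2 J2=3
PS@7,3 dof=2 J2 → L=8 J1=2 J2=4
R@3,6 dof=1 J1 → L=8 J1=3 J2=4
R@1,7 dof=1 J1 → L=8 J1=4 J2=4
M=3(L−1)−2J1−J2=3·7−2·4−4=9

M = 9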